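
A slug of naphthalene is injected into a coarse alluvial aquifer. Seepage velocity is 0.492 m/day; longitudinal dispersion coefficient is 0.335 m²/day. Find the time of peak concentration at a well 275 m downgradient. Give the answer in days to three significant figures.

558 days

For the 1D instantaneous-source solution, setting ∂C/∂t = 0 at fixed x gives v²t² + 2Dt − x² = 0, so t = (√(D² + v²x²) − D)/v².
√(D² + v²x²) = √(0.335² + 0.492² × 275²) = 135.3; v² = 0.242064.
t = (135.3 − 0.335)/0.242064 = 558 days (vs. the pure-advection estimate x/v = 559 d).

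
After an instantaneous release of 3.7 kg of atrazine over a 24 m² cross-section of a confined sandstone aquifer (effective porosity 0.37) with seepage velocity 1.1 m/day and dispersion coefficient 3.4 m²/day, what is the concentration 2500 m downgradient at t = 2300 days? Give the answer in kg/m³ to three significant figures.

For an instantaneous plane source, C(x,t) = M/(n_e·A·√(4πDt)) · exp(−(x−vt)²/(4Dt)), with n_e·A the pore (flow) area.
Plume center vt = 1.1 × 2300 = 2530 m, so the well at 2500 m is 30 m upgradient of the peak.
√(4πDt) = 313.5 m, giving peak height M/(n_e·A·√(4πDt)) = 3.7/(0.37 × 24 × 313.5) = 0.001329 kg/m³.
(x−vt)²/(4Dt) = (-30)²/(4 × 3.4 × 2300) = 0.02877; exp(−0.02877) = 0.9716.
C = 0.001329 × 0.9716 = 0.00129 kg/m³.

0.00129 kg/m³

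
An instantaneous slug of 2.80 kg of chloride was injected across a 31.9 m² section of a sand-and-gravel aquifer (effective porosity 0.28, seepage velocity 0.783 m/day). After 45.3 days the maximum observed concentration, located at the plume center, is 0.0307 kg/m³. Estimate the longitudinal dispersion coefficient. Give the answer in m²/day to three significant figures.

At the plume center C_max = M/(n_e·A·√(4πDt)), so D = M²/(4πt·(n_e·A·C_max)²).
n_e·A·C_max = 0.28 × 31.9 × 0.0307 = 0.2742 kg/m.
D = 2.80²/(4π × 45.3 × 0.2742²) = 0.183 m²/day.

0.183 m²/day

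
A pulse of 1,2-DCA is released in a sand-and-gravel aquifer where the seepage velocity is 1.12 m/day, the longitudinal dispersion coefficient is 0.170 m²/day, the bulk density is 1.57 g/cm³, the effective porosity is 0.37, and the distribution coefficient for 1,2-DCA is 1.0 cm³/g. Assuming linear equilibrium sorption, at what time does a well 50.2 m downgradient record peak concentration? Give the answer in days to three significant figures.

Retardation factor R = 1 + ρ_b·K_d/n = 1 + 1.57 × 1.0/0.37 = 5.243.
Sorption retards both mechanisms: v_R = v/R = 0.2136 m/day, D_R = D/R = 0.03242 m²/day.
Peak time from v_R²t² + 2D_R t − x² = 0: t = (√(D_R² + v_R²x²) − D_R)/v_R².
√(D_R² + v_R²x²) = √(0.03242² + 0.2136² × 50.2²) = 10.72; v_R² = 0.04562.
t = (10.72 − 0.03242)/0.04562 = 234 days.

234 days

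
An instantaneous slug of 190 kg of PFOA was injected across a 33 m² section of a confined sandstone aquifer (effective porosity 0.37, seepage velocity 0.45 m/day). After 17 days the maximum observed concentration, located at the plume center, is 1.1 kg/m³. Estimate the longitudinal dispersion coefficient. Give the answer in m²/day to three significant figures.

0.937 m²/day

At the plume center C_max = M/(n_e·A·√(4πDt)), so D = M²/(4πt·(n_e·A·C_max)²).
n_e·A·C_max = 0.37 × 33 × 1.1 = 13.43 kg/m.
D = 190²/(4π × 17 × 13.43²) = 0.937 m²/day.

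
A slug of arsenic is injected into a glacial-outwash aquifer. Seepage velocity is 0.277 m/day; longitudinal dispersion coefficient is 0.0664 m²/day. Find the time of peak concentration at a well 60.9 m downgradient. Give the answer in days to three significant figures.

For the 1D instantaneous-source solution, setting ∂C/∂t = 0 at fixed x gives v²t² + 2Dt − x² = 0, so t = (√(D² + v²x²) − D)/v².
√(D² + v²x²) = √(0.0664² + 0.277² × 60.9²) = 16.87; v² = 0.076729.
t = (16.87 − 0.0664)/0.076729 = 219 days (vs. the pure-advection estimate x/v = 220 d).

219 days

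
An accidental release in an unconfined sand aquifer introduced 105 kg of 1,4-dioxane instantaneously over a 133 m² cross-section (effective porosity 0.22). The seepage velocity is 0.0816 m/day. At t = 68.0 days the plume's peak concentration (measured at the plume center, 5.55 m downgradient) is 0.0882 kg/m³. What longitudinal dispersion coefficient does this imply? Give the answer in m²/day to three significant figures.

1.94 m²/day

At the plume center C_max = M/(n_e·A·√(4πDt)), so D = M²/(4πt·(n_e·A·C_max)²).
n_e·A·C_max = 0.22 × 133 × 0.0882 = 2.581 kg/m.
D = 105²/(4π × 68.0 × 2.581²) = 1.94 m²/day.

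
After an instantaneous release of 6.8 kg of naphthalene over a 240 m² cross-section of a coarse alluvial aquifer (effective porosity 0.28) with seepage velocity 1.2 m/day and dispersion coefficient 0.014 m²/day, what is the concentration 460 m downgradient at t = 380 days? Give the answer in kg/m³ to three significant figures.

0.00584 kg/m³

For an instantaneous plane source, C(x,t) = M/(n_e·A·√(4πDt)) · exp(−(x−vt)²/(4Dt)), with n_e·A the pore (flow) area.
Plume center vt = 1.2 × 380 = 456 m, so the well at 460 m is 4 m downgradient of the peak.
√(4πDt) = 8.176 m, giving peak height M/(n_e·A·√(4πDt)) = 6.8/(0.28 × 240 × 8.176) = 0.01238 kg/m³.
(x−vt)²/(4Dt) = (4)²/(4 × 0.014 × 380) = 0.7519; exp(−0.7519) = 0.4715.
C = 0.01238 × 0.4715 = 0.00584 kg/m³.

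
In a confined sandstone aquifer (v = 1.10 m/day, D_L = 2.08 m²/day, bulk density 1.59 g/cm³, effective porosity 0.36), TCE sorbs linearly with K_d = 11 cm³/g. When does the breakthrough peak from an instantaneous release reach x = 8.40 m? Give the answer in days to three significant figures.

303 days

Retardation factor R = 1 + ρ_b·K_d/n = 1 + 1.59 × 11/0.36 = 49.58.
Sorption retards both mechanisms: v_R = v/R = 0.02219 m/day, D_R = D/R = 0.04195 m²/day.
Peak time from v_R²t² + 2D_R t − x² = 0: t = (√(D_R² + v_R²x²) − D_R)/v_R².
√(D_R² + v_R²x²) = √(0.04195² + 0.02219² × 8.40²) = 0.1911; v_R² = 0.0004924.
t = (0.1911 − 0.04195)/0.0004924 = 303 days.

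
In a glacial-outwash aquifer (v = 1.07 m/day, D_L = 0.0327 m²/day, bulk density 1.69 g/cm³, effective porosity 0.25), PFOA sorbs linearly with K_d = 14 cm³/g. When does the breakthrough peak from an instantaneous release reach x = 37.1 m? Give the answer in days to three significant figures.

Retardation factor R = 1 + ρ_b·K_d/n = 1 + 1.69 × 14/0.25 = 95.64.
Sorption retards both mechanisms: v_R = v/R = 0.01119 m/day, D_R = D/R = 0.0003419 m²/day.
Peak time from v_R²t² + 2D_R t − x² = 0: t = (√(D_R² + v_R²x²) − D_R)/v_R².
√(D_R² + v_R²x²) = √(0.0003419² + 0.01119² × 37.1²) = 0.4151; v_R² = 0.0001252.
t = (0.4151 − 0.0003419)/0.0001252 = 3310 days.

3310 days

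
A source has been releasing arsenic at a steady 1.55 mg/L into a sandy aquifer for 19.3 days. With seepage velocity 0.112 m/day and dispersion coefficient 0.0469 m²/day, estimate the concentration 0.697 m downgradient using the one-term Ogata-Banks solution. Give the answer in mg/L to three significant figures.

1.34 mg/L

For a continuous step input, C/C₀ ≈ ½·erfc((x−vt)/(2√(Dt))).
vt = 0.112 × 19.3 = 2.1616 m and 2√(Dt) = 2√(0.0469 × 19.3) = 1.903 m.
Argument (x−vt)/(2√(Dt)) = (0.697 − 2.1616)/1.903 = -0.7696; ½·erfc(-0.7696) = 0.8618.
C = 1.55 × 0.8618 = 1.34 mg/L.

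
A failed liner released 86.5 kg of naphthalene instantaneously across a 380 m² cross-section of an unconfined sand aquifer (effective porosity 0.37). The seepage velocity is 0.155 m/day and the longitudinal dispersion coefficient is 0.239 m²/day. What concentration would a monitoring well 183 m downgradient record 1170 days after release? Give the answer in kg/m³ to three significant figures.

For an instantaneous plane source, C(x,t) = M/(n_e·A·√(4πDt)) · exp(−(x−vt)²/(4Dt)), with n_e·A the pore (flow) area.
Plume center vt = 0.155 × 1170 = 181.35 m, so the well at 183 m is 1.65 m downgradient of the peak.
√(4πDt) = 59.28 m, giving peak height M/(n_e·A·√(4πDt)) = 86.5/(0.37 × 380 × 59.28) = 0.01038 kg/m³.
(x−vt)²/(4Dt) = (1.65)²/(4 × 0.239 × 1170) = 0.002434; exp(−0.002434) = 0.9976.
C = 0.01038 × 0.9976 = 0.0104 kg/m³.

0.0104 kg/m³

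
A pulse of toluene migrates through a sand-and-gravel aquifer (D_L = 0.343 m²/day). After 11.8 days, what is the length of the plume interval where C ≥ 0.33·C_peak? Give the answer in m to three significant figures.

8.47 m

The plume is Gaussian with σ = √(2Dt) = √(2 × 0.343 × 11.8) = 2.845 m.
C/C_peak = exp(−Δx²/(2σ²)) = 0.33 ⇒ Δx = σ·√(−2 ln 0.33) = 2.845 × 1.489 = 4.236 m.
Width = 2Δx = 8.47 m.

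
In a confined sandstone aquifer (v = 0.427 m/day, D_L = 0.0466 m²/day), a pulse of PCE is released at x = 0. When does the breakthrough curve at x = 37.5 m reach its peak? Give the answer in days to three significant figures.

For the 1D instantaneous-source solution, setting ∂C/∂t = 0 at fixed x gives v²t² + 2Dt − x² = 0, so t = (√(D² + v²x²) − D)/v².
√(D² + v²x²) = √(0.0466² + 0.427² × 37.5²) = 16.01; v² = 0.182329.
t = (16.01 − 0.0466)/0.182329 = 87.6 days (vs. the pure-advection estimate x/v = 87.8 d).

87.6 days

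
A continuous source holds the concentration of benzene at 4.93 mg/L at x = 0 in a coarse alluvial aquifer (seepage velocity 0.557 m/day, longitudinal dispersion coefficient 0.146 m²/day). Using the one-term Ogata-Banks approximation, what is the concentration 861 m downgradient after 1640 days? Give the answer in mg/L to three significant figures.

4.89 mg/L

For a continuous step input, C/C₀ ≈ ½·erfc((x−vt)/(2√(Dt))).
vt = 0.557 × 1640 = 913.48 m and 2√(Dt) = 2√(0.146 × 1640) = 30.95 m.
Argument (x−vt)/(2√(Dt)) = (861 − 913.48)/30.95 = -1.696; ½·erfc(-1.696) = 0.9918.
C = 4.93 × 0.9918 = 4.89 mg/L.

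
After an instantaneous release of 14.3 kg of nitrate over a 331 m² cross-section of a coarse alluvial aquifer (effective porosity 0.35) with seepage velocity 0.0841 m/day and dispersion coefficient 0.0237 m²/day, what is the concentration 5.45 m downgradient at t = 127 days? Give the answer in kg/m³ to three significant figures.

For an instantaneous plane source, C(x,t) = M/(n_e·A·√(4πDt)) · exp(−(x−vt)²/(4Dt)), with n_e·A the pore (flow) area.
Plume center vt = 0.0841 × 127 = 10.6807 m, so the well at 5.45 m is 5.2307 m upgradient of the peak.
√(4πDt) = 6.150 m, giving peak height M/(n_e·A·√(4πDt)) = 14.3/(0.35 × 331 × 6.150) = 0.02007 kg/m³.
(x−vt)²/(4Dt) = (-5.2307)²/(4 × 0.0237 × 127) = 2.273; exp(−2.273) = 0.1030.
C = 0.02007 × 0.1030 = 0.00207 kg/m³.

0.00207 kg/m³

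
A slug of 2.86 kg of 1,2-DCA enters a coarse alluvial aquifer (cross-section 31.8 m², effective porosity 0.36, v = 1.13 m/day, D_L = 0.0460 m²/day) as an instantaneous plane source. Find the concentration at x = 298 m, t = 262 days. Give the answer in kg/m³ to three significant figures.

For an instantaneous plane source, C(x,t) = M/(n_e·A·√(4πDt)) · exp(−(x−vt)²/(4Dt)), with n_e·A the pore (flow) area.
Plume center vt = 1.13 × 262 = 296.06 m, so the well at 298 m is 1.94 m downgradient of the peak.
√(4πDt) = 12.31 m, giving peak height M/(n_e·A·√(4πDt)) = 2.86/(0.36 × 31.8 × 12.31) = 0.02029 kg/m³.
(x−vt)²/(4Dt) = (1.94)²/(4 × 0.0460 × 262) = 0.07807; exp(−0.07807) = 0.9249.
C = 0.02029 × 0.9249 = 0.0188 kg/m³.

0.0188 kg/m³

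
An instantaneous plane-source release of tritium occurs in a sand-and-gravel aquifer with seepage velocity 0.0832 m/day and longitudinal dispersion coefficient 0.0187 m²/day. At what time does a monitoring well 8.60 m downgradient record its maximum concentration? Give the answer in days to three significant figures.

For the 1D instantaneous-source solution, setting ∂C/∂t = 0 at fixed x gives v²t² + 2Dt − x² = 0, so t = (√(D² + v²x²) − D)/v².
√(D² + v²x²) = √(0.0187² + 0.0832² × 8.60²) = 0.7158; v² = 0.00692224.
t = (0.7158 − 0.0187)/0.00692224 = 101 days (vs. the pure-advection estimate x/v = 103 d).

101 days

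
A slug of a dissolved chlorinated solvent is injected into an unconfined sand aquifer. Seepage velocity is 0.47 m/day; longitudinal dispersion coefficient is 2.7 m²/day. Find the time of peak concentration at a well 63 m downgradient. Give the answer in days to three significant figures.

122 days

For the 1D instantaneous-source solution, setting ∂C/∂t = 0 at fixed x gives v²t² + 2Dt − x² = 0, so t = (√(D² + v²x²) − D)/v².
√(D² + v²x²) = √(2.7² + 0.47² × 63²) = 29.73; v² = 0.2209.
t = (29.73 − 2.7)/0.2209 = 122 days (vs. the pure-advection estimate x/v = 134 d).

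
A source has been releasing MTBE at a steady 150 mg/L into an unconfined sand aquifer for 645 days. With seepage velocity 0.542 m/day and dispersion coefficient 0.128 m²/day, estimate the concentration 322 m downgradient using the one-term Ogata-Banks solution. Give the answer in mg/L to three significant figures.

For a continuous step input, C/C₀ ≈ ½·erfc((x−vt)/(2√(Dt))).
vt = 0.542 × 645 = 349.59 m and 2√(Dt) = 2√(0.128 × 645) = 18.17 m.
Argument (x−vt)/(2√(Dt)) = (322 − 349.59)/18.17 = -1.518; ½·erfc(-1.518) = 0.9841.
C = 150 × 0.9841 = 148 mg/L.

148 mg/L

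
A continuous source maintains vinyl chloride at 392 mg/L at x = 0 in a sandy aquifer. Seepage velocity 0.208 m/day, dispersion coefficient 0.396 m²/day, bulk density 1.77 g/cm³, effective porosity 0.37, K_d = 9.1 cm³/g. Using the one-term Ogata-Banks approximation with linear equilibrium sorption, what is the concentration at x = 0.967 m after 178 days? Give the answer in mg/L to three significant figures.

184 mg/L

Retardation factor R = 1 + ρ_b·K_d/n = 1 + 1.77 × 9.1/0.37 = 44.53.
Sorption retards both mechanisms: v_R = v/R = 0.004671 m/day, D_R = D/R = 0.008893 m²/day.
v_R·t = 0.004671 × 178 = 0.831438 m; 2√(D_R t) = 2.516 m; argument = (0.967 − 0.831438)/2.516 = 0.05388.
C = C₀ × ½·erfc(0.05388) = 392 × 0.4696 = 184 mg/L.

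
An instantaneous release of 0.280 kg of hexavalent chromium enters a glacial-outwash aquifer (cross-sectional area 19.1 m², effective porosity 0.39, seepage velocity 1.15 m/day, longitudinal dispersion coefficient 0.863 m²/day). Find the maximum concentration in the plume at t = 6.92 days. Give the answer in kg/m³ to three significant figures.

The peak of an instantaneous 1D plume sits at x = vt; there the Gaussian factor is 1 and C_max = M/(n_e·A·√(4πDt)), where n_e·A is the pore area the mass is dissolved in.
√(4πDt) = √(4π × 0.863 × 6.92) = 8.663 m, so C_max = 0.280/(0.39 × 19.1 × 8.663) = 0.00434 kg/m³.

0.00434 kg/m³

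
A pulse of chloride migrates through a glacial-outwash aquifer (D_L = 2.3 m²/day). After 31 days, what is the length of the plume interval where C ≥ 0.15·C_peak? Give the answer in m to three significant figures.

The plume is Gaussian with σ = √(2Dt) = √(2 × 2.3 × 31) = 11.94 m.
C/C_peak = exp(−Δx²/(2σ²)) = 0.15 ⇒ Δx = σ·√(−2 ln 0.15) = 11.94 × 1.948 = 23.26 m.
Width = 2Δx = 46.5 m.

46.5 m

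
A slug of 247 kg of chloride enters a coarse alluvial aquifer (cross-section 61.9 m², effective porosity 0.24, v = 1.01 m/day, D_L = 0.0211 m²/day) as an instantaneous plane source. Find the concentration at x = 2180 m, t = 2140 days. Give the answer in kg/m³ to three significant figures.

For an instantaneous plane source, C(x,t) = M/(n_e·A·√(4πDt)) · exp(−(x−vt)²/(4Dt)), with n_e·A the pore (flow) area.
Plume center vt = 1.01 × 2140 = 2161.4 m, so the well at 2180 m is 18.6 m downgradient of the peak.
√(4πDt) = 23.82 m, giving peak height M/(n_e·A·√(4πDt)) = 247/(0.24 × 61.9 × 23.82) = 0.6980 kg/m³.
(x−vt)²/(4Dt) = (18.6)²/(4 × 0.0211 × 2140) = 1.915; exp(−1.915) = 0.1473.
C = 0.6980 × 0.1473 = 0.103 kg/m³.

0.103 kg/m³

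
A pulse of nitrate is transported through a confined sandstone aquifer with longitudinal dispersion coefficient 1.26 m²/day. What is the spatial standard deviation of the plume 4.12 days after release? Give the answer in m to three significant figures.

Dispersive spreading gives a Gaussian with σ² = 2Dt; advection only shifts the center.
σ = √(2 × 1.26 × 4.12) = 3.22 m.

3.22 m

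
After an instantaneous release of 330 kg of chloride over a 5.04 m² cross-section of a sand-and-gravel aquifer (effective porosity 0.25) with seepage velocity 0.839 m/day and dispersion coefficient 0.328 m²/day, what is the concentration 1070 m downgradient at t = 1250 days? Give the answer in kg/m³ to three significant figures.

For an instantaneous plane source, C(x,t) = M/(n_e·A·√(4πDt)) · exp(−(x−vt)²/(4Dt)), with n_e·A the pore (flow) area.
Plume center vt = 0.839 × 1250 = 1048.75 m, so the well at 1070 m is 21.25 m downgradient of the peak.
√(4πDt) = 71.78 m, giving peak height M/(n_e·A·√(4πDt)) = 330/(0.25 × 5.04 × 71.78) = 3.649 kg/m³.
(x−vt)²/(4Dt) = (21.25)²/(4 × 0.328 × 1250) = 0.2753; exp(−0.2753) = 0.7593.
C = 3.649 × 0.7593 = 2.77 kg/m³.

2.77 kg/m³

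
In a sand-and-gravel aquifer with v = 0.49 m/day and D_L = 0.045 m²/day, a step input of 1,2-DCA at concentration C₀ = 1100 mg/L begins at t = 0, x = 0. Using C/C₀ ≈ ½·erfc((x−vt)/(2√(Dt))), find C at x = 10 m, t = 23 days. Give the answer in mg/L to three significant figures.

For a continuous step input, C/C₀ ≈ ½·erfc((x−vt)/(2√(Dt))).
vt = 0.49 × 23 = 11.27 m and 2√(Dt) = 2√(0.045 × 23) = 2.035 m.
Argument (x−vt)/(2√(Dt)) = (10 − 11.27)/2.035 = -0.6241; ½·erfc(-0.6241) = 0.8113.
C = 1100 × 0.8113 = 892 mg/L.

892 mg/L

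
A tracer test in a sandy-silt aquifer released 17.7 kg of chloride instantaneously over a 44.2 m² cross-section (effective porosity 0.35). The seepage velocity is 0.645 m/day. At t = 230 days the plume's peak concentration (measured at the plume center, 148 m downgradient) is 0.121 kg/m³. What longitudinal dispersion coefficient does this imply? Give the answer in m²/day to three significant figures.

0.0309 m²/day

At the plume center C_max = M/(n_e·A·√(4πDt)), so D = M²/(4πt·(n_e·A·C_max)²).
n_e·A·C_max = 0.35 × 44.2 × 0.121 = 1.872 kg/m.
D = 17.7²/(4π × 230 × 1.872²) = 0.0309 m²/day.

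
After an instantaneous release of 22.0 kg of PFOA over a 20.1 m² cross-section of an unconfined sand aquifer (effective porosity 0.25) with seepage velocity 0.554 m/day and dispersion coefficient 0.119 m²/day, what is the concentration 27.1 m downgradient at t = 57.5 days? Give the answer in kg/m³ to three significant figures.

For an instantaneous plane source, C(x,t) = M/(n_e·A·√(4πDt)) · exp(−(x−vt)²/(4Dt)), with n_e·A the pore (flow) area.
Plume center vt = 0.554 × 57.5 = 31.855 m, so the well at 27.1 m is 4.755 m upgradient of the peak.
√(4πDt) = 9.273 m, giving peak height M/(n_e·A·√(4πDt)) = 22.0/(0.25 × 20.1 × 9.273) = 0.4721 kg/m³.
(x−vt)²/(4Dt) = (-4.755)²/(4 × 0.119 × 57.5) = 0.8261; exp(−0.8261) = 0.4378.
C = 0.4721 × 0.4378 = 0.207 kg/m³.

0.207 kg/m³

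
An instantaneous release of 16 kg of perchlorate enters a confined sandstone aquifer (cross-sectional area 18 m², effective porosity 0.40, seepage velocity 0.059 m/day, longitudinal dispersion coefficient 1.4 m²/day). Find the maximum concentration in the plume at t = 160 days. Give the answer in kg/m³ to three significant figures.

The peak of an instantaneous 1D plume sits at x = vt; there the Gaussian factor is 1 and C_max = M/(n_e·A·√(4πDt)), where n_e·A is the pore area the mass is dissolved in.
√(4πDt) = √(4π × 1.4 × 160) = 53.06 m, so C_max = 16/(0.40 × 18 × 53.06) = 0.0419 kg/m³.

0.0419 kg/m³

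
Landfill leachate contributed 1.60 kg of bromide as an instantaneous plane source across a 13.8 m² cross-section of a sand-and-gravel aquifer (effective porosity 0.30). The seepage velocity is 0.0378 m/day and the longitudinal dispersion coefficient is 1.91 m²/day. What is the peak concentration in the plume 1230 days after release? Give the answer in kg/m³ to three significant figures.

The peak of an instantaneous 1D plume sits at x = vt; there the Gaussian factor is 1 and C_max = M/(n_e·A·√(4πDt)), where n_e·A is the pore area the mass is dissolved in.
√(4πDt) = √(4π × 1.91 × 1230) = 171.8 m, so C_max = 1.60/(0.30 × 13.8 × 171.8) = 0.00225 kg/m³.

0.00225 kg/m³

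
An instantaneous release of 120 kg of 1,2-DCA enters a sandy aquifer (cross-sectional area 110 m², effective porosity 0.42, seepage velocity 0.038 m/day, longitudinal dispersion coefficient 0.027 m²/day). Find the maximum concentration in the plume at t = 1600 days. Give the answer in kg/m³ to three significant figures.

0.111 kg/m³

The peak of an instantaneous 1D plume sits at x = vt; there the Gaussian factor is 1 and C_max = M/(n_e·A·√(4πDt)), where n_e·A is the pore area the mass is dissolved in.
√(4πDt) = √(4π × 0.027 × 1600) = 23.30 m, so C_max = 120/(0.42 × 110 × 23.30) = 0.111 kg/m³.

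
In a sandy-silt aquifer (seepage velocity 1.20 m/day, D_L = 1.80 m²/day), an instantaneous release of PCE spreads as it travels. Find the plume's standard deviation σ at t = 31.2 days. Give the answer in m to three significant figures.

Dispersive spreading gives a Gaussian with σ² = 2Dt; advection only shifts the center.
σ = √(2 × 1.80 × 31.2) = 10.6 m.

10.6 m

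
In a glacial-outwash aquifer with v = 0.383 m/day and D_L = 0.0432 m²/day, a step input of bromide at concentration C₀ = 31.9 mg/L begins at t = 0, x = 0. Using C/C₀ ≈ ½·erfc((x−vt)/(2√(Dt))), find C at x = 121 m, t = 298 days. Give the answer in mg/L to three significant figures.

2.81 mg/L

For a continuous step input, C/C₀ ≈ ½·erfc((x−vt)/(2√(Dt))).
vt = 0.383 × 298 = 114.134 m and 2√(Dt) = 2√(0.0432 × 298) = 7.176 m.
Argument (x−vt)/(2√(Dt)) = (121 − 114.134)/7.176 = 0.9568; ½·erfc(0.9568) = 0.08801.
C = 31.9 × 0.08801 = 2.81 mg/L.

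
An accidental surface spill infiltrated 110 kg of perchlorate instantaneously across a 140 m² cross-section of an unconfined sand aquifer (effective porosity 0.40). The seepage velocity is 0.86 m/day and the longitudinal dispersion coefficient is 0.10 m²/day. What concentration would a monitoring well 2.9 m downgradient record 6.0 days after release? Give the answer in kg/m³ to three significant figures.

For an instantaneous plane source, C(x,t) = M/(n_e·A·√(4πDt)) · exp(−(x−vt)²/(4Dt)), with n_e·A the pore (flow) area.
Plume center vt = 0.86 × 6.0 = 5.16 m, so the well at 2.9 m is 2.26 m upgradient of the peak.
√(4πDt) = 2.746 m, giving peak height M/(n_e·A·√(4πDt)) = 110/(0.40 × 140 × 2.746) = 0.7153 kg/m³.
(x−vt)²/(4Dt) = (-2.26)²/(4 × 0.10 × 6.0) = 2.128; exp(−2.128) = 0.1191.
C = 0.7153 × 0.1191 = 0.0852 kg/m³.

0.0852 kg/m³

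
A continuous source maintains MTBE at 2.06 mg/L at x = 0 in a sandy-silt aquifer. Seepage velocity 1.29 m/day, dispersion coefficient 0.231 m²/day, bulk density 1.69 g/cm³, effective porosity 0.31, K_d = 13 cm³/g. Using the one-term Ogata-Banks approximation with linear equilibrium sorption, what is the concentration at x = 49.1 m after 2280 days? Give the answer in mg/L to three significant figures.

Retardation factor R = 1 + ρ_b·K_d/n = 1 + 1.69 × 13/0.31 = 71.87.
Sorption retards both mechanisms: v_R = v/R = 0.01795 m/day, D_R = D/R = 0.003214 m²/day.
v_R·t = 0.01795 × 2280 = 40.926 m; 2√(D_R t) = 5.414 m; argument = (49.1 − 40.926)/5.414 = 1.510.
C = C₀ × ½·erfc(1.510) = 2.06 × 0.01636 = 0.0337 mg/L.

0.0337 mg/L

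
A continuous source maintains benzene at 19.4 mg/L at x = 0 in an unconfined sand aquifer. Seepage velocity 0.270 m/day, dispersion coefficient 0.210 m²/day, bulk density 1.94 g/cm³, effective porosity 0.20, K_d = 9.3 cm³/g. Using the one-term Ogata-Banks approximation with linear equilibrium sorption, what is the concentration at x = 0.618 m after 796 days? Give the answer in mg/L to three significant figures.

15.9 mg/L

Retardation factor R = 1 + ρ_b·K_d/n = 1 + 1.94 × 9.3/0.20 = 91.21.
Sorption retards both mechanisms: v_R = v/R = 0.002960 m/day, D_R = D/R = 0.002302 m²/day.
v_R·t = 0.002960 × 796 = 2.35616 m; 2√(D_R t) = 2.707 m; argument = (0.618 − 2.35616)/2.707 = -0.6421.
C = C₀ × ½·erfc(-0.6421) = 19.4 × 0.8181 = 15.9 mg/L.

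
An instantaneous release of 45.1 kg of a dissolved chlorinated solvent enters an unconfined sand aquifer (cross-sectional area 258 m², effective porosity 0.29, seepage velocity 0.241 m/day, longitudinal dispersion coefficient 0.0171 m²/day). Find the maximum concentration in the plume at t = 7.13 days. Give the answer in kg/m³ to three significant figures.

0.487 kg/m³

The peak of an instantaneous 1D plume sits at x = vt; there the Gaussian factor is 1 and C_max = M/(n_e·A·√(4πDt)), where n_e·A is the pore area the mass is dissolved in.
√(4πDt) = √(4π × 0.0171 × 7.13) = 1.238 m, so C_max = 45.1/(0.29 × 258 × 1.238) = 0.487 kg/m³.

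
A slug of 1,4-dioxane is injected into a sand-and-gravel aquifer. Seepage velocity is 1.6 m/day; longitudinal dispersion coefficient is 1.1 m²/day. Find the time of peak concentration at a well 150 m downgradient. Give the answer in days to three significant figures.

93.3 days

For the 1D instantaneous-source solution, setting ∂C/∂t = 0 at fixed x gives v²t² + 2Dt − x² = 0, so t = (√(D² + v²x²) − D)/v².
√(D² + v²x²) = √(1.1² + 1.6² × 150²) = 240.0; v² = 2.56.
t = (240.0 − 1.1)/2.56 = 93.3 days (vs. the pure-advection estimate x/v = 93.8 d).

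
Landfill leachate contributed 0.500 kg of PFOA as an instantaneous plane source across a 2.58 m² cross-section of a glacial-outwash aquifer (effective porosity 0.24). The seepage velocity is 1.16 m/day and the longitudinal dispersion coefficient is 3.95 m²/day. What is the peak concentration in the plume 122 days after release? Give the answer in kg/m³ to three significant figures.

0.0104 kg/m³

The peak of an instantaneous 1D plume sits at x = vt; there the Gaussian factor is 1 and C_max = M/(n_e·A·√(4πDt)), where n_e·A is the pore area the mass is dissolved in.
√(4πDt) = √(4π × 3.95 × 122) = 77.82 m, so C_max = 0.500/(0.24 × 2.58 × 77.82) = 0.0104 kg/m³.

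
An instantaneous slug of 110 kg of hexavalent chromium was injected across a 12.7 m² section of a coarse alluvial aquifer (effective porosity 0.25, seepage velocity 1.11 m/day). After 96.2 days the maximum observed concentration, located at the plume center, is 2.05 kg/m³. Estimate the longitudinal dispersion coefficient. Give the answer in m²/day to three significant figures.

At the plume center C_max = M/(n_e·A·√(4πDt)), so D = M²/(4πt·(n_e·A·C_max)²).
n_e·A·C_max = 0.25 × 12.7 × 2.05 = 6.509 kg/m.
D = 110²/(4π × 96.2 × 6.509²) = 0.236 m²/day.

0.236 m²/day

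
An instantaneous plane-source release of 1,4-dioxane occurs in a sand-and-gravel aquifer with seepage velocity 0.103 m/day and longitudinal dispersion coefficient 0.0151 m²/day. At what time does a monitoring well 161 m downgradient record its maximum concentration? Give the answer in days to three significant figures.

1560 days

For the 1D instantaneous-source solution, setting ∂C/∂t = 0 at fixed x gives v²t² + 2Dt − x² = 0, so t = (√(D² + v²x²) − D)/v².
√(D² + v²x²) = √(0.0151² + 0.103² × 161²) = 16.58; v² = 0.010609.
t = (16.58 − 0.0151)/0.010609 = 1560 days (vs. the pure-advection estimate x/v = 1560 d).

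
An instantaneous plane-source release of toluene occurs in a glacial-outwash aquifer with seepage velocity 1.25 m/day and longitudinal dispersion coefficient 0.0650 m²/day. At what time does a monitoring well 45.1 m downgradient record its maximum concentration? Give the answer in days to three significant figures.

36.0 days

For the 1D instantaneous-source solution, setting ∂C/∂t = 0 at fixed x gives v²t² + 2Dt − x² = 0, so t = (√(D² + v²x²) − D)/v².
√(D² + v²x²) = √(0.0650² + 1.25² × 45.1²) = 56.38; v² = 1.5625.
t = (56.38 − 0.0650)/1.5625 = 36.0 days (vs. the pure-advection estimate x/v = 36.1 d).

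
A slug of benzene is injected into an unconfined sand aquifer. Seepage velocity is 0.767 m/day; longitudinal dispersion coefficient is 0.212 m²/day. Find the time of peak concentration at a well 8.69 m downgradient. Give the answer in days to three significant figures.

For the 1D instantaneous-source solution, setting ∂C/∂t = 0 at fixed x gives v²t² + 2Dt − x² = 0, so t = (√(D² + v²x²) − D)/v².
√(D² + v²x²) = √(0.212² + 0.767² × 8.69²) = 6.669; v² = 0.588289.
t = (6.669 − 0.212)/0.588289 = 11.0 days (vs. the pure-advection estimate x/v = 11.3 d).

11.0 days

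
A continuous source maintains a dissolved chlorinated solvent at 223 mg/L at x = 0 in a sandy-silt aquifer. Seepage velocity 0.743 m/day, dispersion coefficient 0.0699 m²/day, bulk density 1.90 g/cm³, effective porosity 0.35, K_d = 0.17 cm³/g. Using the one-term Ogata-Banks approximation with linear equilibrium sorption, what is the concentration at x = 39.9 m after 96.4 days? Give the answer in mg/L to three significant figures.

35.3 mg/L

Retardation factor R = 1 + ρ_b·K_d/n = 1 + 1.90 × 0.17/0.35 = 1.923.
Sorption retards both mechanisms: v_R = v/R = 0.3864 m/day, D_R = D/R = 0.03635 m²/day.
v_R·t = 0.3864 × 96.4 = 37.24896 m; 2√(D_R t) = 3.744 m; argument = (39.9 − 37.24896)/3.744 = 0.7081.
C = C₀ × ½·erfc(0.7081) = 223 × 0.1583 = 35.3 mg/L.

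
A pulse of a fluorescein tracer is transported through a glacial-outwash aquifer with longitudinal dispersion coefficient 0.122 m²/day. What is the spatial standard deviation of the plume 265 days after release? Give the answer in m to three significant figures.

8.04 m

Dispersive spreading gives a Gaussian with σ² = 2Dt; advection only shifts the center.
σ = √(2 × 0.122 × 265) = 8.04 m.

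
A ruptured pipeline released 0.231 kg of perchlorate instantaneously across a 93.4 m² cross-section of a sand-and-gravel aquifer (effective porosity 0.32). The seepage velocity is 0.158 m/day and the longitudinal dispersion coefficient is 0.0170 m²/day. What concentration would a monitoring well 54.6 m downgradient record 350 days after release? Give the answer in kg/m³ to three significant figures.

For an instantaneous plane source, C(x,t) = M/(n_e·A·√(4πDt)) · exp(−(x−vt)²/(4Dt)), with n_e·A the pore (flow) area.
Plume center vt = 0.158 × 350 = 55.3 m, so the well at 54.6 m is 0.7 m upgradient of the peak.
√(4πDt) = 8.647 m, giving peak height M/(n_e·A·√(4πDt)) = 0.231/(0.32 × 93.4 × 8.647) = 0.0008938 kg/m³.
(x−vt)²/(4Dt) = (-0.7)²/(4 × 0.0170 × 350) = 0.02059; exp(−0.02059) = 0.9796.
C = 0.0008938 × 0.9796 = 0.000876 kg/m³.

0.000876 kg/m³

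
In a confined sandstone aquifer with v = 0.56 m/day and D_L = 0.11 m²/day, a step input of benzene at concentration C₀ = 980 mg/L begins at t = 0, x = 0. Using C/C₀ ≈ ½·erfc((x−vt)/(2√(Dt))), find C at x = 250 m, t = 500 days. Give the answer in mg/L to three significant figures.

For a continuous step input, C/C₀ ≈ ½·erfc((x−vt)/(2√(Dt))).
vt = 0.56 × 500 = 280 m and 2√(Dt) = 2√(0.11 × 500) = 14.83 m.
Argument (x−vt)/(2√(Dt)) = (250 − 280)/14.83 = -2.023; ½·erfc(-2.023) = 0.9979.
C = 980 × 0.9979 = 978 mg/L.

978 mg/L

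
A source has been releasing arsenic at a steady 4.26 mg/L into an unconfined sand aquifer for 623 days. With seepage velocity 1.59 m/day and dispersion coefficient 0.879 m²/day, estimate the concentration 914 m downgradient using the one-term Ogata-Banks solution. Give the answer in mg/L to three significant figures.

For a continuous step input, C/C₀ ≈ ½·erfc((x−vt)/(2√(Dt))).
vt = 1.59 × 623 = 990.57 m and 2√(Dt) = 2√(0.879 × 623) = 46.80 m.
Argument (x−vt)/(2√(Dt)) = (914 − 990.57)/46.80 = -1.636; ½·erfc(-1.636) = 0.9897.
C = 4.26 × 0.9897 = 4.22 mg/L.

4.22 mg/L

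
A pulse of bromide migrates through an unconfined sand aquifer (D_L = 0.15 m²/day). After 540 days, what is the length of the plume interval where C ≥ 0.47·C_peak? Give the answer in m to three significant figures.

The plume is Gaussian with σ = √(2Dt) = √(2 × 0.15 × 540) = 12.73 m.
C/C_peak = exp(−Δx²/(2σ²)) = 0.47 ⇒ Δx = σ·√(−2 ln 0.47) = 12.73 × 1.229 = 15.65 m.
Width = 2Δx = 31.3 m.

31.3 m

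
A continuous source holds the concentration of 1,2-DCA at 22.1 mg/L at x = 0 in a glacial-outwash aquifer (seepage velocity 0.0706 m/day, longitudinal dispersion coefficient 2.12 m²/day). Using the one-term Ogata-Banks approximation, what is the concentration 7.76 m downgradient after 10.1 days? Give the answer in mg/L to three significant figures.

3.11 mg/L

For a continuous step input, C/C₀ ≈ ½·erfc((x−vt)/(2√(Dt))).
vt = 0.0706 × 10.1 = 0.71306 m and 2√(Dt) = 2√(2.12 × 10.1) = 9.255 m.
Argument (x−vt)/(2√(Dt)) = (7.76 − 0.71306)/9.255 = 0.7614; ½·erfc(0.7614) = 0.1408.
C = 22.1 × 0.1408 = 3.11 mg/L.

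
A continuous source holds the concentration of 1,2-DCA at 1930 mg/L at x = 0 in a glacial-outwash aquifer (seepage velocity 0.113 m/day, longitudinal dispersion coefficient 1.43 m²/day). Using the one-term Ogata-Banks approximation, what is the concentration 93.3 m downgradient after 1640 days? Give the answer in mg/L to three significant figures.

For a continuous step input, C/C₀ ≈ ½·erfc((x−vt)/(2√(Dt))).
vt = 0.113 × 1640 = 185.32 m and 2√(Dt) = 2√(1.43 × 1640) = 96.85 m.
Argument (x−vt)/(2√(Dt)) = (93.3 − 185.32)/96.85 = -0.9501; ½·erfc(-0.9501) = 0.9105.
C = 1930 × 0.9105 = 1760 mg/L.

1760 mg/L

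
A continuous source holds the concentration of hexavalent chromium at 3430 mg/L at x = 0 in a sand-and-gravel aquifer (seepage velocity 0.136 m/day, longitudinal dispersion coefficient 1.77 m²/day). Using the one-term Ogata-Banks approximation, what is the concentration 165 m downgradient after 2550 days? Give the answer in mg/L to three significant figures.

3330 mg/L

For a continuous step input, C/C₀ ≈ ½·erfc((x−vt)/(2√(Dt))).
vt = 0.136 × 2550 = 346.8 m and 2√(Dt) = 2√(1.77 × 2550) = 134.4 m.
Argument (x−vt)/(2√(Dt)) = (165 − 346.8)/134.4 = -1.353; ½·erfc(-1.353) = 0.9722.
C = 3430 × 0.9722 = 3330 mg/L.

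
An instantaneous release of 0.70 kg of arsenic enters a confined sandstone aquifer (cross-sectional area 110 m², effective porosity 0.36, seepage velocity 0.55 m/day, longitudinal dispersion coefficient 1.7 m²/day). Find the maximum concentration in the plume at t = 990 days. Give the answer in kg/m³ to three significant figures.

The peak of an instantaneous 1D plume sits at x = vt; there the Gaussian factor is 1 and C_max = M/(n_e·A·√(4πDt)), where n_e·A is the pore area the mass is dissolved in.
√(4πDt) = √(4π × 1.7 × 990) = 145.4 m, so C_max = 0.70/(0.36 × 110 × 145.4) = 0.000122 kg/m³.

0.000122 kg/m³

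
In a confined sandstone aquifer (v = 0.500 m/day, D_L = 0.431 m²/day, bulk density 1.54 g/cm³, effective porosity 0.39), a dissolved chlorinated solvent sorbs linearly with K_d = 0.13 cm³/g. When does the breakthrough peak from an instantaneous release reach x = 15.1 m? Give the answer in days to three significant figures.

43.2 days

Retardation factor R = 1 + ρ_b·K_d/n = 1 + 1.54 × 0.13/0.39 = 1.513.
Sorption retards both mechanisms: v_R = v/R = 0.3305 m/day, D_R = D/R = 0.2849 m²/day.
Peak time from v_R²t² + 2D_R t − x² = 0: t = (√(D_R² + v_R²x²) − D_R)/v_R².
√(D_R² + v_R²x²) = √(0.2849² + 0.3305² × 15.1²) = 4.999; v_R² = 0.1092.
t = (4.999 − 0.2849)/0.1092 = 43.2 days.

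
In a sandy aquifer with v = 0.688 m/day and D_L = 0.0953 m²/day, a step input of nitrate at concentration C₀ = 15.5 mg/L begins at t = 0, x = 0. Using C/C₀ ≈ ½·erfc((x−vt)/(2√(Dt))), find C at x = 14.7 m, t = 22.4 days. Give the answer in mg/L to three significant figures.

For a continuous step input, C/C₀ ≈ ½·erfc((x−vt)/(2√(Dt))).
vt = 0.688 × 22.4 = 15.4112 m and 2√(Dt) = 2√(0.0953 × 22.4) = 2.922 m.
Argument (x−vt)/(2√(Dt)) = (14.7 − 15.4112)/2.922 = -0.2434; ½·erfc(-0.2434) = 0.6347.
C = 15.5 × 0.6347 = 9.84 mg/L.

9.84 mg/L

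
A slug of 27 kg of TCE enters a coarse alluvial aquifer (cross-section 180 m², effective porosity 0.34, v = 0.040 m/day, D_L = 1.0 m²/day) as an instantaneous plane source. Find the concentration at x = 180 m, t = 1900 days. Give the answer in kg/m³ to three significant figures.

For an instantaneous plane source, C(x,t) = M/(n_e·A·√(4πDt)) · exp(−(x−vt)²/(4Dt)), with n_e·A the pore (flow) area.
Plume center vt = 0.040 × 1900 = 76 m, so the well at 180 m is 104 m downgradient of the peak.
√(4πDt) = 154.5 m, giving peak height M/(n_e·A·√(4πDt)) = 27/(0.34 × 180 × 154.5) = 0.002856 kg/m³.
(x−vt)²/(4Dt) = (104)²/(4 × 1.0 × 1900) = 1.423; exp(−1.423) = 0.2410.
C = 0.002856 × 0.2410 = 0.000688 kg/m³.

0.000688 kg/m³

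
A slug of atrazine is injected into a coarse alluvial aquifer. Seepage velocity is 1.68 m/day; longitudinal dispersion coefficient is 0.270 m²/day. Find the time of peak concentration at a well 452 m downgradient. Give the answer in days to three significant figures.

269 days

For the 1D instantaneous-source solution, setting ∂C/∂t = 0 at fixed x gives v²t² + 2Dt − x² = 0, so t = (√(D² + v²x²) − D)/v².
√(D² + v²x²) = √(0.270² + 1.68² × 452²) = 759.4; v² = 2.8224.
t = (759.4 − 0.270)/2.8224 = 269 days (vs. the pure-advection estimate x/v = 269 d).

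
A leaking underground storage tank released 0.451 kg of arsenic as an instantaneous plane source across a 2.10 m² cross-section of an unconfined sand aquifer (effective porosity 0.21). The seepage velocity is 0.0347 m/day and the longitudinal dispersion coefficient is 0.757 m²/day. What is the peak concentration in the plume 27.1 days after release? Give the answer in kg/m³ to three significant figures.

The peak of an instantaneous 1D plume sits at x = vt; there the Gaussian factor is 1 and C_max = M/(n_e·A·√(4πDt)), where n_e·A is the pore area the mass is dissolved in.
√(4πDt) = √(4π × 0.757 × 27.1) = 16.06 m, so C_max = 0.451/(0.21 × 2.10 × 16.06) = 0.0637 kg/m³.

0.0637 kg/m³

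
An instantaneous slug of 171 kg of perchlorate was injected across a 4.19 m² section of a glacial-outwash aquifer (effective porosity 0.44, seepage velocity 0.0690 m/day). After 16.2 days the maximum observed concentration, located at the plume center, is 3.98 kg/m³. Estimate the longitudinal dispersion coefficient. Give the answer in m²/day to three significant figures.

At the plume center C_max = M/(n_e·A·√(4πDt)), so D = M²/(4πt·(n_e·A·C_max)²).
n_e·A·C_max = 0.44 × 4.19 × 3.98 = 7.338 kg/m.
D = 171²/(4π × 16.2 × 7.338²) = 2.67 m²/day.

2.67 m²/day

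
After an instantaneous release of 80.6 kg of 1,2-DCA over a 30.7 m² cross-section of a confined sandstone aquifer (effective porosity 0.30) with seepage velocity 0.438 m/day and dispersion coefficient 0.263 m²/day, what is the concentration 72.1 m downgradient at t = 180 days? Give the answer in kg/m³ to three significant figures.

For an instantaneous plane source, C(x,t) = M/(n_e·A·√(4πDt)) · exp(−(x−vt)²/(4Dt)), with n_e·A the pore (flow) area.
Plume center vt = 0.438 × 180 = 78.84 m, so the well at 72.1 m is 6.74 m upgradient of the peak.
√(4πDt) = 24.39 m, giving peak height M/(n_e·A·√(4πDt)) = 80.6/(0.30 × 30.7 × 24.39) = 0.3588 kg/m³.
(x−vt)²/(4Dt) = (-6.74)²/(4 × 0.263 × 180) = 0.2399; exp(−0.2399) = 0.7867.
C = 0.3588 × 0.7867 = 0.282 kg/m³.

0.282 kg/m³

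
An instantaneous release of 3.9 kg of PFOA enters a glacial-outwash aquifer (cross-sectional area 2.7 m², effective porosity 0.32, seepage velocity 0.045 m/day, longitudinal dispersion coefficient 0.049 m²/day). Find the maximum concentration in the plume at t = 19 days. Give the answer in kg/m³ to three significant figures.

1.32 kg/m³

The peak of an instantaneous 1D plume sits at x = vt; there the Gaussian factor is 1 and C_max = M/(n_e·A·√(4πDt)), where n_e·A is the pore area the mass is dissolved in.
√(4πDt) = √(4π × 0.049 × 19) = 3.420 m, so C_max = 3.9/(0.32 × 2.7 × 3.420) = 1.32 kg/m³.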